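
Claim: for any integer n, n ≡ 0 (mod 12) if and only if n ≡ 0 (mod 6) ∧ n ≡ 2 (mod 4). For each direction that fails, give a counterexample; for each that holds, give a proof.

Both directions fail.

(→) This fails: n = 0 gives 0 ≡ 0 (mod 12) but 0 ≡ 0 (mod 4), so the conjunction on the right does not hold.

(←) This fails: n = 6 satisfies both congruences on the right (6 ≡ 0 mod 6 and 6 ≡ 2 mod 4) yet 6 ≡ 6 (mod 12), not 0.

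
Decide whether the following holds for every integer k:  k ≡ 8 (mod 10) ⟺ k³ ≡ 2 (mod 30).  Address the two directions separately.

Not equivalent: only (⇐) holds.

(⇒) This fails: take k = 18. Then 18 ≡ 8 (mod 10), but 18³ = 5832 ≡ 12 (mod 30), not 2.

(⇐) Conversely, the residues r modulo 30 with r³ ≡ 2 (mod 30) are exactly {8}, and each is ≡ 8 (mod 10).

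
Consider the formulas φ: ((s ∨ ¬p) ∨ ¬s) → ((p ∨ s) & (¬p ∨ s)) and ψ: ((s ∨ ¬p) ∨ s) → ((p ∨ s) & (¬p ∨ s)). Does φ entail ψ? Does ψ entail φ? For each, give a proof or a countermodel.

(⇒) Assume the antecedent. If s is true, the consequent reduces to true regardless of the other variables. If s is false, the antecedent cannot hold. Either way the consequent holds.

(⇐) This fails. Under s = F, p = T, the left side is false but the right side is true.

Only the forward direction holds.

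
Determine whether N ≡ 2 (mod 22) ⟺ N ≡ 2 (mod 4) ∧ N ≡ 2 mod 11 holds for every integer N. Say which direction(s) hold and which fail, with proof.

Not equivalent: only (⇐) holds.

[⇒] This fails: N = 24 gives 24 ≡ 2 (mod 22) but 24 ≡ 0 (mod 4), so the conjunction on the right does not hold.

[⇐] Conversely, if N ≡ 2 (mod 4) and N ≡ 2 (mod 11), then by the Chinese remainder theorem N ≡ 2 (mod 44). Since 2 ≡ 2 (mod 22) and 22 ∣ 44, we get N ≡ 2 (mod 22).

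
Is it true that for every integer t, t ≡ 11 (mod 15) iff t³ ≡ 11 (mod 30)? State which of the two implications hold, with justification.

Only the reverse direction holds.

(⟹) This fails: take t = 26. Then 26 ≡ 11 (mod 15), but 26³ = 17576 ≡ 26 (mod 30), not 11.

(⟸) Conversely, the residues r modulo 30 with r³ ≡ 11 (mod 30) are exactly {11}, and each is ≡ 11 (mod 15).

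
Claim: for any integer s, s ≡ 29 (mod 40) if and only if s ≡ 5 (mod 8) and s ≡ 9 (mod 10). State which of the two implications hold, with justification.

[⇒] Suppose s ≡ 29 (mod 40); write s = 40j + 29. Since 8 ∣ 40, reducing mod 8 gives s ≡ 29 ≡ 5 (mod 8); since 10 ∣ 40, reducing mod 10 gives s ≡ 29 ≡ 9 (mod 10).

[⇐] Conversely, if s ≡ 5 (mod 8) and s ≡ 9 (mod 10), then by the Chinese remainder theorem s ≡ 29 (mod 40). This is exactly s ≡ 29 (mod 40).

Both directions hold.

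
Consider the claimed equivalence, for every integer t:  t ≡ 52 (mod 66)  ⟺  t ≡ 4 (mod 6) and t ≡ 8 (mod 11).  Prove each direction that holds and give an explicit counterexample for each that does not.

Both directions hold; the statement is true.

(⟹) Suppose t ≡ 52 (mod 66); write t = 66j + 52. Since 6 ∣ 66, reducing mod 6 gives t ≡ 52 ≡ 4 (mod 6); since 11 ∣ 66, reducing mod 11 gives t ≡ 52 ≡ 8 (mod 11).

(⟸) Conversely, if t ≡ 4 (mod 6) and t ≡ 8 (mod 11), then by the Chinese remainder theorem t ≡ 52 (mod 66). This is exactly t ≡ 52 (mod 66).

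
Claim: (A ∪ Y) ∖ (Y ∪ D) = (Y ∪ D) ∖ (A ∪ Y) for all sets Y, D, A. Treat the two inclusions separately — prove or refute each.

Both inclusions fail.

(⊆) This inclusion fails. Take Y = ∅, D = ∅, A = {1}; then 1 ∈ (A ∪ Y) ∖ (Y ∪ D) but 1 ∉ (Y ∪ D) ∖ (A ∪ Y).

(⊇) This inclusion fails. Take Y = ∅, D = {1}, A = ∅; then 1 ∈ (Y ∪ D) ∖ (A ∪ Y) but 1 ∉ (A ∪ Y) ∖ (Y ∪ D).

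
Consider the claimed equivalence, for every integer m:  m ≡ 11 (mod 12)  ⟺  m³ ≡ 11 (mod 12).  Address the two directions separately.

(⟹) Suppose m ≡ 11 (mod 12). Write m = 12j + 11. Then (12j + 11)³ = 1728j³ + 4752j² + 4356j + 1331 = 12(144j³ + 396j² + 363j + 110) + 11, so m³ ≡ 11 (mod 12).

(⟸) Conversely, suppose m³ ≡ 11 (mod 12). The only residue r in {0, …, 11} with r³ ≡ 11 (mod 12) is r = 11, so m ≡ 11 (mod 12).

Both directions hold.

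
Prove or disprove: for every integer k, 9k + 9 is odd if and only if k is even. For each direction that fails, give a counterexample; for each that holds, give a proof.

(⇐) Suppose k is even; write k = 2j. Then 9k + 9 = 9·(2j) + 9 = 2·9j + 9, which is odd.

(⇒) Suppose 9k + 9 is odd. Since 9 is odd, 9k and k have the same parity, so 9k + 9 ≡ k + 9 (mod 2). As 9 is odd, 9k + 9 is odd exactly when k is even. Thus k is even.

The biconditional holds.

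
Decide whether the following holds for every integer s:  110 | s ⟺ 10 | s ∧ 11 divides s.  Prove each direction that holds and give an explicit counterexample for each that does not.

Both directions hold.

[⇐] Suppose 10 ∣ s and 11 ∣ s. Any common multiple of 10 and 11 is a multiple of their lcm; here gcd(10, 11) = 1, so lcm(10, 11) = 10·11 = 110, so 110 ∣ s.

[⇒] If 110 ∣ s, write s = 110q. Since 110 = 11·10, s = 10·(11q), so 10 ∣ s; and since 110 = 10·11, s = 11·(10q), so 11 ∣ s.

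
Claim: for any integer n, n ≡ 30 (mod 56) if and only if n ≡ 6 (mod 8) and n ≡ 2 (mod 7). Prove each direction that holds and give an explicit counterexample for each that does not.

The biconditional holds.

(⇒) Suppose n ≡ 30 (mod 56); write n = 56j + 30. Since 8 ∣ 56, reducing mod 8 gives n ≡ 30 ≡ 6 (mod 8); since 7 ∣ 56, reducing mod 7 gives n ≡ 30 ≡ 2 (mod 7).

(⇐) Conversely, if n ≡ 6 (mod 8) and n ≡ 2 (mod 7), then by the Chinese remainder theorem n ≡ 30 (mod 56). This is exactly n ≡ 30 (mod 56).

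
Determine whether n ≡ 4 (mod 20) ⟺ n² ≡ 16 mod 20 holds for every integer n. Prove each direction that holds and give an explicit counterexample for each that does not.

Only the forward implication holds.

(→) Suppose n ≡ 4 (mod 20). Write n = 20j + 4. Then (20j + 4)² = 400j² + 160j + 16 = 20(20j² + 8j) + 16, so n² ≡ 16 (mod 20).

(←) This fails: take n = 6. Then 6² = 36 ≡ 16 (mod 20), yet 6 ≡ 6 (mod 20), not 4.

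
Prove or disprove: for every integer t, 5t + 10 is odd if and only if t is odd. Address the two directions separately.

[⇒] Suppose 5t + 10 is odd. Since 5 is odd, 5t and t have the same parity, so 5t + 10 ≡ t + 10 (mod 2). As 10 is even, 5t + 10 is odd exactly when t is odd. Thus t is odd.

[⇐] Conversely, suppose t is odd; write t = 2j + 1. Then 5t + 10 = 5·(2j + 1) + 10 = 2·5j + 15, which is odd.

Both implications hold.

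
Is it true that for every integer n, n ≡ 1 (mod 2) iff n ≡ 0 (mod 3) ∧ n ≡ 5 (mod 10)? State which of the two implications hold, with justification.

Only the reverse direction holds.

Forward direction. This fails: n = 1 gives 1 ≡ 1 (mod 2) but 1 ≡ 1 (mod 3), so the conjunction on the right does not hold.

Converse. If n ≡ 0 (mod 3) and n ≡ 5 (mod 10), then by the Chinese remainder theorem n ≡ 15 (mod 30). Since 15 ≡ 1 (mod 2) and 2 ∣ 30, we get n ≡ 1 (mod 2).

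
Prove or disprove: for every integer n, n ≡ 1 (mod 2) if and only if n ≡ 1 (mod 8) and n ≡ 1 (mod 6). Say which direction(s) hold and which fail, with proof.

(⇐) If n ≡ 1 (mod 8) and n ≡ 1 (mod 6), then by the Chinese remainder theorem n ≡ 1 (mod 24). Since 1 ≡ 1 (mod 2) and 2 ∣ 24, we get n ≡ 1 (mod 2).

(⇒) This fails: n = 3 gives 3 ≡ 1 (mod 2) but 3 ≡ 3 (mod 8), so the conjunction on the right does not hold.

Not equivalent: only (⇐) holds.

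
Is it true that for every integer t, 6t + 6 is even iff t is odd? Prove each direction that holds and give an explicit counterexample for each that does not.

(⇒) This fails: take t = 2. Then 6t + 6 = 18, which is even, yet t = 2 is even, not odd.

(⇐) Suppose t is odd. Since 6 is even, 6t is even for every t, so 6t + 6 has the same parity as 6, which is even. Hence 6t + 6 is even.

The forward direction fails; the converse holds.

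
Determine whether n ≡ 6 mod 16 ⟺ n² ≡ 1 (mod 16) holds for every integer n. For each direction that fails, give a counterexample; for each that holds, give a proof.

Both directions fail.

Forward direction. This fails: take n = 6. Then 6 ≡ 6 (mod 16), but 6² = 36 ≡ 4 (mod 16), not 1.

Converse. This fails: take n = 1. Then 1² = 1 ≡ 1 (mod 16), yet 1 ≡ 1 (mod 16), not 6.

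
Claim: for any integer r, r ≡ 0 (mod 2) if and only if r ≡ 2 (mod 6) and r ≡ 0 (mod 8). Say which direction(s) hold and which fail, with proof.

(⟹) This fails: r = 0 gives 0 ≡ 0 (mod 2) but 0 ≡ 0 (mod 6), so the conjunction on the right does not hold.

(⟸) Conversely, if r ≡ 2 (mod 6) and r ≡ 0 (mod 8), then by the Chinese remainder theorem r ≡ 8 (mod 24). Since 8 ≡ 0 (mod 2) and 2 ∣ 24, we get r ≡ 0 (mod 2).

The forward direction fails; the converse holds.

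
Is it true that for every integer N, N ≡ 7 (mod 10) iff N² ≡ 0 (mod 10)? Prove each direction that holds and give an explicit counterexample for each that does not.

Both directions fail.

Forward direction. This fails: take N = 7. Then 7 ≡ 7 (mod 10), but 7² = 49 ≡ 9 (mod 10), not 0.

Converse. This fails: take N = 0. Then 0² = 0 ≡ 0 (mod 10), yet 0 ≡ 0 (mod 10), not 7.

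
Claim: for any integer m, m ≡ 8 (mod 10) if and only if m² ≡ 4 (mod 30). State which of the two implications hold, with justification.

Neither direction holds.

[⇒] This fails: take m = 18. Then 18 ≡ 8 (mod 10), but 18² = 324 ≡ 24 (mod 30), not 4.

[⇐] This fails: take m = 2. Then 2² = 4 ≡ 4 (mod 30), yet 2 ≡ 2 (mod 10), not 8.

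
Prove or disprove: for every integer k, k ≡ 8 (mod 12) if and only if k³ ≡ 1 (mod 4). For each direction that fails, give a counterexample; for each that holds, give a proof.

(⇒) This fails: take k = 8. Then 8 ≡ 8 (mod 12), but 8³ = 512 ≡ 0 (mod 4), not 1.

(⇐) This fails: take k = 1. Then 1³ = 1 ≡ 1 (mod 4), yet 1 ≡ 1 (mod 12), not 8.

Neither implication holds.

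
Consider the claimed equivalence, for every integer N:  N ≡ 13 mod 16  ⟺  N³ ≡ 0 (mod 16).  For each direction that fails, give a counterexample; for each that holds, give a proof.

Neither implication holds.

(→) This fails: take N = 13. Then 13 ≡ 13 (mod 16), but 13³ = 2197 ≡ 5 (mod 16), not 0.

(←) This fails: take N = 0. Then 0³ = 0 ≡ 0 (mod 16), yet 0 ≡ 0 (mod 16), not 13.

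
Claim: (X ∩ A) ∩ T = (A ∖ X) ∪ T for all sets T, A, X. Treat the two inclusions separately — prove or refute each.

The sets are not equal: only the forward inclusion holds.

(⟹) Let x ∈ (X ∩ A) ∩ T. Then x ∈ T ∩ A ∩ X, from which x ∈ (A ∖ X) ∪ T.

(⟸) This inclusion fails. Take T = {1}, A = ∅, X = ∅; then 1 ∈ (A ∖ X) ∪ T but 1 ∉ (X ∩ A) ∩ T.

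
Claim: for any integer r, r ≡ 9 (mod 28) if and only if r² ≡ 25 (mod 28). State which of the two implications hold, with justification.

(⇒) holds; (⇐) fails.

[⇒] Suppose r ≡ 9 (mod 28). Write r = 28j + 9. Then (28j + 9)² = 784j² + 504j + 81 = 28(28j² + 18j + 2) + 25, so r² ≡ 25 (mod 28).

[⇐] This fails: take r = 5. Then 5² = 25 ≡ 25 (mod 28), yet 5 ≡ 5 (mod 28), not 9.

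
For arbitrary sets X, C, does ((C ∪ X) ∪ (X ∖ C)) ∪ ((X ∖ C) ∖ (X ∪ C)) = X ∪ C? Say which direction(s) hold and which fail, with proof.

Forward inclusion. Let x ∈ ((C ∪ X) ∪ (X ∖ C)) ∪ ((X ∖ C) ∖ (X ∪ C)). Then either x ∈ X and x ∉ C; or x ∈ C and x ∉ X; or x ∈ X ∩ C. In each case x ∈ X ∪ C, so ((C ∪ X) ∪ (X ∖ C)) ∪ ((X ∖ C) ∖ (X ∪ C)) ⊆ X ∪ C.

Reverse inclusion. Let x ∈ X ∪ C. Then either x ∈ X and x ∉ C; or x ∈ C and x ∉ X; or x ∈ X ∩ C. In each case x ∈ ((C ∪ X) ∪ (X ∖ C)) ∪ ((X ∖ C) ∖ (X ∪ C)), so X ∪ C ⊆ ((C ∪ X) ∪ (X ∖ C)) ∪ ((X ∖ C) ∖ (X ∪ C)).

The two sets are equal.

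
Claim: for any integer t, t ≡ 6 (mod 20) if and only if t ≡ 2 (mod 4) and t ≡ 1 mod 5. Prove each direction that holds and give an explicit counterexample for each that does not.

Both directions hold.

[⇒] Suppose t ≡ 6 (mod 20); write t = 20j + 6. Since 4 ∣ 20, reducing mod 4 gives t ≡ 6 ≡ 2 (mod 4); since 5 ∣ 20, reducing mod 5 gives t ≡ 6 ≡ 1 (mod 5).

[⇐] Conversely, if t ≡ 2 (mod 4) and t ≡ 1 (mod 5), then by the Chinese remainder theorem t ≡ 6 (mod 20). This is exactly t ≡ 6 (mod 20).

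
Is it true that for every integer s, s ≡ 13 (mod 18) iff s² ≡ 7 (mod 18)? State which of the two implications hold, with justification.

Only the forward implication holds.

(⟹) Suppose s ≡ 13 (mod 18). Write s = 18j + 13. Then (18j + 13)² = 324j² + 468j + 169 = 18(18j² + 26j + 9) + 7, so s² ≡ 7 (mod 18).

(⟸) This fails: take s = 5. Then 5² = 25 ≡ 7 (mod 18), yet 5 ≡ 5 (mod 18), not 13.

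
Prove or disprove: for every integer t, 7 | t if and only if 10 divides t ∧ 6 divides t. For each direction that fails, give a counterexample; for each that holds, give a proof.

Neither implication holds.

Forward direction. This fails: take t = 7. Certainly 7 ∣ 7, but 10 ∤ 7.

Converse. This fails: take t = 30. Both 10 ∣ 30 and 6 ∣ 30, yet 30 is not a multiple of 7 (since 30 = 4·7 + 2), so 7 ∤ 30.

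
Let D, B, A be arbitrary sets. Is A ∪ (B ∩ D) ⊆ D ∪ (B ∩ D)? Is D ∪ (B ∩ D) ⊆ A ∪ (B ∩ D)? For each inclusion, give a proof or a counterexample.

Neither inclusion holds.

Forward inclusion. This inclusion fails. Take D = ∅, B = ∅, A = {1}; then 1 ∈ A ∪ (B ∩ D) but 1 ∉ D ∪ (B ∩ D).

Reverse inclusion. This inclusion fails. Take D = {1}, B = ∅, A = ∅; then 1 ∈ D ∪ (B ∩ D) but 1 ∉ A ∪ (B ∩ D).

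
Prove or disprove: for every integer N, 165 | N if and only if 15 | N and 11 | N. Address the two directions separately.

Both directions hold.

(→) If 165 ∣ N, write N = 165q. Since 165 = 11·15, N = 15·(11q), so 15 ∣ N; and since 165 = 15·11, N = 11·(15q), so 11 ∣ N.

(←) Suppose 15 ∣ N and 11 ∣ N. Any common multiple of 15 and 11 is a multiple of their lcm; here gcd(15, 11) = 1, so lcm(15, 11) = 15·11 = 165, so 165 ∣ N.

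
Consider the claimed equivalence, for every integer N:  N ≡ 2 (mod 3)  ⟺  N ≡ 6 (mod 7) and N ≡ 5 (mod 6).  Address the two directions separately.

(→) This fails: N = 32 gives 32 ≡ 2 (mod 3) but 32 ≡ 4 (mod 7), so the conjunction on the right does not hold.

(←) Conversely, if N ≡ 6 (mod 7) and N ≡ 5 (mod 6), then by the Chinese remainder theorem N ≡ 41 (mod 42). Since 41 ≡ 2 (mod 3) and 3 ∣ 42, we get N ≡ 2 (mod 3).

(⇒) fails; (⇐) holds.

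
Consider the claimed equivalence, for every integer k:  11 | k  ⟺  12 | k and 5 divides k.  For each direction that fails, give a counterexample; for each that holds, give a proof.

[⇒] This fails: take k = 11. Certainly 11 ∣ 11, but 12 ∤ 11.

[⇐] This fails: take k = 60. Both 12 ∣ 60 and 5 ∣ 60, yet 60 is not a multiple of 11 (since 60 = 5·11 + 5), so 11 ∤ 60.

(⇒) fails and (⇐) fails.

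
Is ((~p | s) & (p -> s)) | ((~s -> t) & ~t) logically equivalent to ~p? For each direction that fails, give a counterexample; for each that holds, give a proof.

Not equivalent: only (⇐) holds.

(→) This fails. Under s = T, t = F, p = T, the left side is true but the right side is false.

(←) Assume the antecedent. If s is true, the consequent reduces to true regardless of the other variables. If s is false, the antecedent forces (s = F, t = F, p = F) or (s = F, t = T, p = F), and the consequent holds there. Either way the consequent holds.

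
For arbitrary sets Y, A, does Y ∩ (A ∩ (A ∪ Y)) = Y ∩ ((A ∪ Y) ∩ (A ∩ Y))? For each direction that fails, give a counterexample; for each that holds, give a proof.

Both inclusions hold.

(⟹) Let x ∈ Y ∩ (A ∩ (A ∪ Y)). Then x ∈ Y ∩ A, from which x ∈ Y ∩ ((A ∪ Y) ∩ (A ∩ Y)).

(⟸) Let x ∈ Y ∩ ((A ∪ Y) ∩ (A ∩ Y)). Then x ∈ Y ∩ A, from which x ∈ Y ∩ (A ∩ (A ∪ Y)).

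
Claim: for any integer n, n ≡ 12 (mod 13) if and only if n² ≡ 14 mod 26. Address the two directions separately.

(⟹) This fails: take n = 25. Then 25 ≡ 12 (mod 13), but 25² = 625 ≡ 1 (mod 26), not 14.

(⟸) This fails: take n = 14. Then 14² = 196 ≡ 14 (mod 26), yet 14 ≡ 1 (mod 13), not 12.

Both directions fail.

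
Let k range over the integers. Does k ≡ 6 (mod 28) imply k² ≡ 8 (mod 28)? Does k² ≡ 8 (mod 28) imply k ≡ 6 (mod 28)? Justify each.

(⇒) Suppose k ≡ 6 (mod 28). Write k = 28j + 6. Then (28j + 6)² = 784j² + 336j + 36 = 28(28j² + 12j + 1) + 8, so k² ≡ 8 (mod 28).

(⇐) This fails: take k = 8. Then 8² = 64 ≡ 8 (mod 28), yet 8 ≡ 8 (mod 28), not 6.

Only the forward direction holds.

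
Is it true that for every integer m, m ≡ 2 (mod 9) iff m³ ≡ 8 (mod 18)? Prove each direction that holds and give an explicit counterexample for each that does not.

[⇒] This fails: take m = 11. Then 11 ≡ 2 (mod 9), but 11³ = 1331 ≡ 17 (mod 18), not 8.

[⇐] This fails: take m = 8. Then 8³ = 512 ≡ 8 (mod 18), yet 8 ≡ 8 (mod 9), not 2.

(⇒) fails and (⇐) fails.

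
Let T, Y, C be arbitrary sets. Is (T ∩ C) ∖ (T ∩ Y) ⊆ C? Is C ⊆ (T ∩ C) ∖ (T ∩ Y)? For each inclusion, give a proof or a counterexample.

(⟹) Let x ∈ (T ∩ C) ∖ (T ∩ Y). Then x ∈ T ∩ C and x ∉ Y, from which x ∈ C.

(⟸) This inclusion fails. Take T = ∅, Y = ∅, C = {1}; then 1 ∈ C but 1 ∉ (T ∩ C) ∖ (T ∩ Y).

(⊆) holds; (⊇) fails.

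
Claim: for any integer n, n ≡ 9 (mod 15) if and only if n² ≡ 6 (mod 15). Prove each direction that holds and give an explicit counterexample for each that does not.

(⇒) Suppose n ≡ 9 (mod 15). Write n = 15j + 9. Then (15j + 9)² = 225j² + 270j + 81 = 15(15j² + 18j + 5) + 6, so n² ≡ 6 (mod 15).

(⇐) This fails: take n = 6. Then 6² = 36 ≡ 6 (mod 15), yet 6 ≡ 6 (mod 15), not 9.

Not equivalent: only (⇒) holds.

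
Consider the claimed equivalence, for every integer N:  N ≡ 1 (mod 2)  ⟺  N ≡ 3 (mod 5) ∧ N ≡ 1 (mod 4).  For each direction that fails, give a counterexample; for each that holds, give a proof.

(⟹) This fails: N = 1 gives 1 ≡ 1 (mod 2) but 1 ≡ 1 (mod 5), so the conjunction on the right does not hold.

(⟸) Conversely, if N ≡ 3 (mod 5) and N ≡ 1 (mod 4), then by the Chinese remainder theorem N ≡ 13 (mod 20). Since 13 ≡ 1 (mod 2) and 2 ∣ 20, we get N ≡ 1 (mod 2).

The forward direction fails; the converse holds.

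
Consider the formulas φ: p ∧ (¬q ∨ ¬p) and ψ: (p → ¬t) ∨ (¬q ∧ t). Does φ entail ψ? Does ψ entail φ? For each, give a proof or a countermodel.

Not equivalent: only (⇒) holds.

Forward direction. Assume the antecedent. If p is true, the antecedent forces (p = T, q = F, t = F) or (p = T, q = F, t = T), and (p → ¬t) ∨ (¬q ∧ t) holds there. If p is false, the antecedent cannot hold. Either way (p → ¬t) ∨ (¬q ∧ t) holds.

Converse. This fails. Under p = F, q = F, t = F, the left side is false but the right side is true.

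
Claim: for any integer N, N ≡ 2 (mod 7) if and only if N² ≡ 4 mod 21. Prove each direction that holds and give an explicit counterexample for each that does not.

(→) This fails: take N = 9. Then 9 ≡ 2 (mod 7), but 9² = 81 ≡ 18 (mod 21), not 4.

(←) This fails: take N = 5. Then 5² = 25 ≡ 4 (mod 21), yet 5 ≡ 5 (mod 7), not 2.

Neither direction holds.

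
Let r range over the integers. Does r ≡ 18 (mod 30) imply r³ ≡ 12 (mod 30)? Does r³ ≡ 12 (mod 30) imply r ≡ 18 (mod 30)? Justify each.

Converse. Suppose r³ ≡ 12 (mod 30). The only residue r in {0, …, 29} with r³ ≡ 12 (mod 30) is r = 18, so r ≡ 18 (mod 30).

Forward direction. Suppose r ≡ 18 (mod 30). Write r = 30j + 18. Then (30j + 18)³ = 27000j³ + 48600j² + 29160j + 5832 = 30(900j³ + 1620j² + 972j + 194) + 12, so r³ ≡ 12 (mod 30).

Equivalent; both directions hold.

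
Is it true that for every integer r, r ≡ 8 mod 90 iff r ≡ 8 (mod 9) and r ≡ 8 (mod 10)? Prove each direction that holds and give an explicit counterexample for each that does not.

(⇒) Suppose r ≡ 8 (mod 90); write r = 90j + 8. Since 9 ∣ 90, reducing mod 9 gives r ≡ 8 (mod 9); since 10 ∣ 90, reducing mod 10 gives r ≡ 8 (mod 10).

(⇐) Conversely, if r ≡ 8 (mod 9) and r ≡ 8 (mod 10), then by the Chinese remainder theorem r ≡ 8 (mod 90). This is exactly r ≡ 8 (mod 90).

Both implications hold.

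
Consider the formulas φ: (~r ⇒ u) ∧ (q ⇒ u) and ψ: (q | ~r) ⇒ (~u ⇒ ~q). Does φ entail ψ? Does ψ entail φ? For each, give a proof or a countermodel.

(⇒) holds; (⇐) fails.

[⇒] Assume the antecedent. If u is true, (q | ~r) ⇒ (~u ⇒ ~q) reduces to true regardless of the other variables. If u is false, the antecedent forces (u = F, r = T, q = F), and (q | ~r) ⇒ (~u ⇒ ~q) holds there. Either way (q | ~r) ⇒ (~u ⇒ ~q) holds.

[⇐] This fails. Under u = F, r = F, q = F, the left side is false but the right side is true.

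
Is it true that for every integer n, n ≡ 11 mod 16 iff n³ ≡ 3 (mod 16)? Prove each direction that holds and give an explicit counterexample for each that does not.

[⇒] Suppose n ≡ 11 mod 16. Write n = 16j + 11. Then (16j + 11)³ = 4096j³ + 8448j² + 5808j + 1331 = 16(256j³ + 528j² + 363j + 83) + 3, so n³ ≡ 3 (mod 16).

[⇐] Conversely, suppose n³ ≡ 3 (mod 16). The only residue r in {0, …, 15} with r³ ≡ 3 (mod 16) is r = 11, so n ≡ 11 (mod 16).

Equivalent; both directions hold.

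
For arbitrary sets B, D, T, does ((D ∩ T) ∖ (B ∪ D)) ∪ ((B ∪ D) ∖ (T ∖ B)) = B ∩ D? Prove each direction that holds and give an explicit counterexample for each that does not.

Forward inclusion. This inclusion fails. Take B = {1}, D = ∅, T = ∅; then 1 ∈ ((D ∩ T) ∖ (B ∪ D)) ∪ ((B ∪ D) ∖ (T ∖ B)) but 1 ∉ B ∩ D.

Reverse inclusion. Let x ∈ B ∩ D. Then either x ∈ B ∩ D and x ∉ T; or x ∈ B ∩ D ∩ T. In each case x ∈ ((D ∩ T) ∖ (B ∪ D)) ∪ ((B ∪ D) ∖ (T ∖ B)), so B ∩ D ⊆ ((D ∩ T) ∖ (B ∪ D)) ∪ ((B ∪ D) ∖ (T ∖ B)).

Only the reverse inclusion holds.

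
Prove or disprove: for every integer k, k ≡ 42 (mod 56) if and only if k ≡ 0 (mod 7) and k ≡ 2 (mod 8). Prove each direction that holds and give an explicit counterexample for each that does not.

Both directions hold.

(⟹) Suppose k ≡ 42 (mod 56); write k = 56j + 42. Since 7 ∣ 56, reducing mod 7 gives k ≡ 42 ≡ 0 (mod 7); since 8 ∣ 56, reducing mod 8 gives k ≡ 42 ≡ 2 (mod 8).

(⟸) Conversely, if k ≡ 0 (mod 7) and k ≡ 2 (mod 8), then by the Chinese remainder theorem k ≡ 42 (mod 56). This is exactly k ≡ 42 (mod 56).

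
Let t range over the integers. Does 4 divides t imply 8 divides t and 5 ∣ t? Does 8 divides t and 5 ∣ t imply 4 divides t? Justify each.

(⇐) Suppose 8 ∣ t and 5 ∣ t. Any common multiple of 8 and 5 is a multiple of their lcm; here gcd(8, 5) = 1, so lcm(8, 5) = 8·5 = 40, so 40 ∣ t. Since 4 ∣ 40, it follows that 4 ∣ t.

(⇒) This fails: take t = 4. Certainly 4 ∣ 4, but 8 ∤ 4.

Only the reverse direction holds.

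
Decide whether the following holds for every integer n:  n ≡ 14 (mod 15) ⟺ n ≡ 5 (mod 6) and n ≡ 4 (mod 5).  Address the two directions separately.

Converse. If n ≡ 5 (mod 6) and n ≡ 4 (mod 5), then by the Chinese remainder theorem n ≡ 29 (mod 30). Since 29 ≡ 14 (mod 15) and 15 ∣ 30, we get n ≡ 14 (mod 15).

Forward direction. This fails: n = 14 gives 14 ≡ 14 (mod 15) but 14 ≡ 2 (mod 6), so the conjunction on the right does not hold.

The forward direction fails; the converse holds.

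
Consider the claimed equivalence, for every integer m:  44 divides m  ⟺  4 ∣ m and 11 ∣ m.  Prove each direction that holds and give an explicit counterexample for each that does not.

Equivalent; both directions hold.

(→) If 44 ∣ m, write m = 44q. Since 44 = 11·4, m = 4·(11q), so 4 ∣ m; and since 44 = 4·11, m = 11·(4q), so 11 ∣ m.

(←) Suppose 4 ∣ m and 11 ∣ m. Any common multiple of 4 and 11 is a multiple of their lcm; here gcd(4, 11) = 1, so lcm(4, 11) = 4·11 = 44, so 44 ∣ m.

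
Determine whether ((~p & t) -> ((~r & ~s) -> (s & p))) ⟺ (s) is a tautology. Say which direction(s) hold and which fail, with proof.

Only the reverse direction holds.

[⇒] This fails. Under t = F, p = F, s = F, r = F, the left side is true but the right side is false.

[⇐] Assume the antecedent. If s is true, the consequent reduces to true regardless of the other variables. If s is false, the antecedent cannot hold. Either way the consequent holds.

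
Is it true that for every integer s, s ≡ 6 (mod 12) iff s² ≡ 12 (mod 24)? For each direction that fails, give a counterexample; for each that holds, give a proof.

[⇒] Suppose s ≡ 6 (mod 12). Working modulo 24, s ∈ {6, 18}; for each such r, r² ≡ 12 (mod 24).

[⇐] Conversely, the residues r modulo 24 with r² ≡ 12 (mod 24) are exactly {6, 18}, and each is ≡ 6 (mod 12).

Both directions hold.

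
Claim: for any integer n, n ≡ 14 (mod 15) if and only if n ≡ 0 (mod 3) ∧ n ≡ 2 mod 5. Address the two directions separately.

(⟹) This fails: n = 14 gives 14 ≡ 14 (mod 15) but 14 ≡ 2 (mod 3), so the conjunction on the right does not hold.

(⟸) This fails: n = 12 satisfies both congruences on the right (12 ≡ 0 mod 3 and 12 ≡ 2 mod 5) yet 12 ≡ 12 (mod 15), not 14.

(⇒) fails and (⇐) fails.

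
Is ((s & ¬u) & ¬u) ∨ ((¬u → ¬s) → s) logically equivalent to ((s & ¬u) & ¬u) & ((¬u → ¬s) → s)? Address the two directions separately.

(→) This fails. Under u = T, s = T, the left side is true but the right side is false.

(←) Assume the antecedent. If u is true, the antecedent cannot hold. If u is false, the antecedent forces (u = F, s = T), and the consequent holds there. Either way the consequent holds.

Only the converse holds.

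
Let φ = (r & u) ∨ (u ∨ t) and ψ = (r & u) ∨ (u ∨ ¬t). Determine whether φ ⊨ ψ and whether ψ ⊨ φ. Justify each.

Neither implication holds.

[⇒] This fails. Under t = T, u = F, r = F, the left side is true but the right side is false.

[⇐] This fails. Under t = F, u = F, r = F, the left side is false but the right side is true.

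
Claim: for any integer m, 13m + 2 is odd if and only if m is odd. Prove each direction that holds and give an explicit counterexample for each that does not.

[⇒] Suppose 13m + 2 is odd. Since 13 is odd, 13m and m have the same parity, so 13m + 2 ≡ m + 2 (mod 2). As 2 is even, 13m + 2 is odd exactly when m is odd. Thus m is odd.

[⇐] Conversely, suppose m is odd; write m = 2j + 1. Then 13m + 2 = 13·(2j + 1) + 2 = 2·13j + 15, which is odd.

Equivalent; both directions hold.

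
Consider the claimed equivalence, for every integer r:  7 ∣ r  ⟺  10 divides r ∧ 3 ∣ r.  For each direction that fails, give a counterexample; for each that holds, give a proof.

(⇒) fails and (⇐) fails.

Forward direction. This fails: take r = 7. Certainly 7 ∣ 7, but 10 ∤ 7.

Converse. This fails: take r = 30. Both 10 ∣ 30 and 3 ∣ 30, yet 30 is not a multiple of 7 (since 30 = 4·7 + 2), so 7 ∤ 30.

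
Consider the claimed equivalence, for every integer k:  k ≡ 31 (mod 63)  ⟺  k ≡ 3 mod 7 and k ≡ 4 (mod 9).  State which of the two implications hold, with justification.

Both directions hold.

(⟹) Suppose k ≡ 31 (mod 63); write k = 63j + 31. Since 7 ∣ 63, reducing mod 7 gives k ≡ 31 ≡ 3 (mod 7); since 9 ∣ 63, reducing mod 9 gives k ≡ 31 ≡ 4 (mod 9).

(⟸) Conversely, if k ≡ 3 (mod 7) and k ≡ 4 (mod 9), then by the Chinese remainder theorem k ≡ 31 (mod 63). This is exactly k ≡ 31 (mod 63).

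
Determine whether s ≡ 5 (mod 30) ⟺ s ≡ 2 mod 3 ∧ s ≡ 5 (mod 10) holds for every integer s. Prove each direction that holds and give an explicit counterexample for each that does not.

(⟹) Suppose s ≡ 5 (mod 30); write s = 30j + 5. Since 3 ∣ 30, reducing mod 3 gives s ≡ 5 ≡ 2 (mod 3); since 10 ∣ 30, reducing mod 10 gives s ≡ 5 (mod 10).

(⟸) Conversely, if s ≡ 2 (mod 3) and s ≡ 5 (mod 10), then by the Chinese remainder theorem s ≡ 5 (mod 30). This is exactly s ≡ 5 (mod 30).

Both directions hold; the statement is true.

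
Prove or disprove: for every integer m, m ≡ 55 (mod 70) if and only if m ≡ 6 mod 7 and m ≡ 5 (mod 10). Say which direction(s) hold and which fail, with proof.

Both directions hold; the statement is true.

(⇒) Suppose m ≡ 55 (mod 70); write m = 70j + 55. Since 7 ∣ 70, reducing mod 7 gives m ≡ 55 ≡ 6 (mod 7); since 10 ∣ 70, reducing mod 10 gives m ≡ 55 ≡ 5 (mod 10).

(⇐) Conversely, if m ≡ 6 (mod 7) and m ≡ 5 (mod 10), then by the Chinese remainder theorem m ≡ 55 (mod 70). This is exactly m ≡ 55 (mod 70).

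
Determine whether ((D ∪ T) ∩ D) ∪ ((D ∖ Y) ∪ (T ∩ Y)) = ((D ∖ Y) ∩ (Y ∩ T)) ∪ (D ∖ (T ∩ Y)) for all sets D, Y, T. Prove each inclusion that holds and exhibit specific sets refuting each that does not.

(⟹) This inclusion fails. Take D = ∅, Y = {1}, T = {1}; then 1 ∈ ((D ∪ T) ∩ D) ∪ ((D ∖ Y) ∪ (T ∩ Y)) but 1 ∉ ((D ∖ Y) ∩ (Y ∩ T)) ∪ (D ∖ (T ∩ Y)).

(⟸) Let x ∈ ((D ∖ Y) ∩ (Y ∩ T)) ∪ (D ∖ (T ∩ Y)). Then either x ∈ D and x ∉ Y, T; or x ∈ D ∩ Y and x ∉ T; or x ∈ D ∩ T and x ∉ Y. In each case x ∈ ((D ∪ T) ∩ D) ∪ ((D ∖ Y) ∪ (T ∩ Y)), so ((D ∖ Y) ∩ (Y ∩ T)) ∪ (D ∖ (T ∩ Y)) ⊆ ((D ∪ T) ∩ D) ∪ ((D ∖ Y) ∪ (T ∩ Y)).

(⊆) fails; (⊇) holds.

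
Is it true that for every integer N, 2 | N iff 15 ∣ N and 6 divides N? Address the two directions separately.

Only the converse holds.

(→) This fails: take N = 2. Certainly 2 ∣ 2, but 15 ∤ 2.

(←) Suppose 15 ∣ N and 6 ∣ N. Any common multiple of 15 and 6 is a multiple of their lcm; here lcm(15, 6) = 15·6/gcd(15, 6) = 90/3 = 30, so 30 ∣ N. Since 2 ∣ 30, it follows that 2 ∣ N.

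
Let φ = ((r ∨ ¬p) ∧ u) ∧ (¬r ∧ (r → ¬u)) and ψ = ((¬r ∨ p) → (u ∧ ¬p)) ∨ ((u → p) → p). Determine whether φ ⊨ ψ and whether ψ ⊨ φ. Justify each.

Only the forward direction holds.

[⇒] Assume the antecedent. If r is true, the antecedent cannot hold. If r is false, the antecedent forces (r = F, p = F, u = T), and the consequent holds there. Either way the consequent holds.

[⇐] This fails. Under r = T, p = F, u = F, the left side is false but the right side is true.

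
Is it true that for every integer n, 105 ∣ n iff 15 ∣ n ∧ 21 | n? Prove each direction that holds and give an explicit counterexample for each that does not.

(⇐) Suppose 15 ∣ n and 21 ∣ n. Any common multiple of 15 and 21 is a multiple of their lcm; here lcm(15, 21) = 15·21/gcd(15, 21) = 315/3 = 105, so 105 ∣ n.

(⇒) If 105 ∣ n, write n = 105q. Since 105 = 7·15, n = 15·(7q), so 15 ∣ n; and since 105 = 5·21, n = 21·(5q), so 21 ∣ n.

Equivalent; both directions hold.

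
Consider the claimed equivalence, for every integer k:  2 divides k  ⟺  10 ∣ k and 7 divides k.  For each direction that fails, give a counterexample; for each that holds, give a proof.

Converse. Suppose 10 ∣ k and 7 ∣ k. Any common multiple of 10 and 7 is a multiple of their lcm; here gcd(10, 7) = 1, so lcm(10, 7) = 10·7 = 70, so 70 ∣ k. Since 2 ∣ 70, it follows that 2 ∣ k.

Forward direction. This fails: take k = 2. Certainly 2 ∣ 2, but 10 ∤ 2.

(⇒) fails; (⇐) holds.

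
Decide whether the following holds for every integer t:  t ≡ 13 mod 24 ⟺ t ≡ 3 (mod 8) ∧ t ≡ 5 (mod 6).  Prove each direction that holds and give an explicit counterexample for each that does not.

(⟹) This fails: t = 13 gives 13 ≡ 13 (mod 24) but 13 ≡ 5 (mod 8), so the conjunction on the right does not hold.

(⟸) This fails: t = 11 satisfies both congruences on the right (11 ≡ 3 mod 8 and 11 ≡ 5 mod 6) yet 11 ≡ 11 (mod 24), not 13.

Neither direction holds.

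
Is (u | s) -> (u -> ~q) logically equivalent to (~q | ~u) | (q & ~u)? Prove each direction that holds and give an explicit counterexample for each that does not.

Both directions hold; the statement is true.

(⇒) Assume the antecedent. If q is true, the antecedent forces (q = T, s = F, u = F) or (q = T, s = T, u = F), and (~q | ~u) | (q & ~u) holds there. If q is false, (~q | ~u) | (q & ~u) reduces to true regardless of the other variables. Either way (~q | ~u) | (q & ~u) holds.

(⇐) Assume the antecedent. If q is true, the antecedent forces (q = T, s = F, u = F) or (q = T, s = T, u = F), and (u | s) -> (u -> ~q) holds there. If q is false, (u | s) -> (u -> ~q) reduces to true regardless of the other variables. Either way (u | s) -> (u -> ~q) holds.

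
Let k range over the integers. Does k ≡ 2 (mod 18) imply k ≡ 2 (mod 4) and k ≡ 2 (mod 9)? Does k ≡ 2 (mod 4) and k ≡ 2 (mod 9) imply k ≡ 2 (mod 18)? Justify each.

(⇒) This fails: k = 20 gives 20 ≡ 2 (mod 18) but 20 ≡ 0 (mod 4), so the conjunction on the right does not hold.

(⇐) Conversely, if k ≡ 2 (mod 4) and k ≡ 2 (mod 9), then by the Chinese remainder theorem k ≡ 2 (mod 36). Since 2 ≡ 2 (mod 18) and 18 ∣ 36, we get k ≡ 2 (mod 18).

The forward direction fails; the converse holds.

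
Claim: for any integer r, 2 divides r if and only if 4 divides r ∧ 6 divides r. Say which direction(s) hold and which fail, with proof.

(⇒) fails; (⇐) holds.

[⇒] This fails: take r = 2. Certainly 2 ∣ 2, but 4 ∤ 2.

[⇐] Suppose 4 ∣ r and 6 ∣ r. Any common multiple of 4 and 6 is a multiple of their lcm; here lcm(4, 6) = 4·6/gcd(4, 6) = 24/2 = 12, so 12 ∣ r. Since 2 ∣ 12, it follows that 2 ∣ r.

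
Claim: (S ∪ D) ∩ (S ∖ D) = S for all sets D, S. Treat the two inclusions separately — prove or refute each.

Forward inclusion. Let x ∈ (S ∪ D) ∩ (S ∖ D). Then x ∈ S and x ∉ D, from which x ∈ S.

Reverse inclusion. This inclusion fails. Take D = {1}, S = {1}; then 1 ∈ S but 1 ∉ (S ∪ D) ∩ (S ∖ D).

The sets are not equal: only the forward inclusion holds.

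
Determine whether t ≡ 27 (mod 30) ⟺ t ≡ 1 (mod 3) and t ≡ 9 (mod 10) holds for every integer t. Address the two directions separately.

Forward direction. This fails: t = 27 gives 27 ≡ 27 (mod 30) but 27 ≡ 0 (mod 3), so the conjunction on the right does not hold.

Converse. This fails: t = 19 satisfies both congruences on the right (19 ≡ 1 mod 3 and 19 ≡ 9 mod 10) yet 19 ≡ 19 (mod 30), not 27.

Both directions fail.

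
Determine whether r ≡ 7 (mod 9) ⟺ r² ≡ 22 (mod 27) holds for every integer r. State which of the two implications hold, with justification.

[⇒] This fails: take r = 16. Then 16 ≡ 7 (mod 9), but 16² = 256 ≡ 13 (mod 27), not 22.

[⇐] This fails: take r = 20. Then 20² = 400 ≡ 22 (mod 27), yet 20 ≡ 2 (mod 9), not 7.

Neither implication holds.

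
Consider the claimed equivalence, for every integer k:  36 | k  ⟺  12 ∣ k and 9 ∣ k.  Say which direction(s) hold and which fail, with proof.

Forward direction. If 36 ∣ k, write k = 36q. Since 36 = 3·12, k = 12·(3q), so 12 ∣ k; and since 36 = 4·9, k = 9·(4q), so 9 ∣ k.

Converse. Suppose 12 ∣ k and 9 ∣ k. Any common multiple of 12 and 9 is a multiple of their lcm; here lcm(12, 9) = 12·9/gcd(12, 9) = 108/3 = 36, so 36 ∣ k.

Both implications hold.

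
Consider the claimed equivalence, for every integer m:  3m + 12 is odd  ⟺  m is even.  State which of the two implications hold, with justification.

(→) This fails: m = 3 gives 3m + 12 = 21, which is odd, but 3 is odd, not even.

(←) This also fails: m = 0 is even, but 3m + 12 = 12 is even, not odd.

Both directions fail.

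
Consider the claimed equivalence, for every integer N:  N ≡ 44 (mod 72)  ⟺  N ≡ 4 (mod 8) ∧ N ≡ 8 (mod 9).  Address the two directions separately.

(⇒) Suppose N ≡ 44 (mod 72); write N = 72j + 44. Since 8 ∣ 72, reducing mod 8 gives N ≡ 44 ≡ 4 (mod 8); since 9 ∣ 72, reducing mod 9 gives N ≡ 44 ≡ 8 (mod 9).

(⇐) Conversely, if N ≡ 4 (mod 8) and N ≡ 8 (mod 9), then by the Chinese remainder theorem N ≡ 44 (mod 72). This is exactly N ≡ 44 (mod 72).

The biconditional holds.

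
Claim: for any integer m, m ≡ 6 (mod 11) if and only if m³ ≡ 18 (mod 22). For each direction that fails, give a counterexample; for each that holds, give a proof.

(⟸) The residues r modulo 22 with r³ ≡ 18 (mod 22) are exactly {6}, and each is ≡ 6 (mod 11).

(⟹) This fails: take m = 17. Then 17 ≡ 6 (mod 11), but 17³ = 4913 ≡ 7 (mod 22), not 18.

Only the converse holds.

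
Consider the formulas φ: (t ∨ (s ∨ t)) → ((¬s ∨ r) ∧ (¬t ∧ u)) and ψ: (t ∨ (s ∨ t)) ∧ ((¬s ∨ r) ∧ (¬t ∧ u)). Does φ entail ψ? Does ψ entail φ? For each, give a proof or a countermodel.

Only the reverse direction holds.

(←) Assume the antecedent. If r is true, the antecedent forces (r = T, s = T, t = F, u = T), and the consequent holds there. If r is false, the antecedent cannot hold. Either way the consequent holds.

(→) This fails. Under r = F, s = F, t = F, u = F, the left side is true but the right side is false.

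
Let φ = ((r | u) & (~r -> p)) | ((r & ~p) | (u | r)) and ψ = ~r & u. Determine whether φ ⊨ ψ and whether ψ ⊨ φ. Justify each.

Only the reverse direction holds.

Forward direction. This fails. Under r = T, u = F, p = F, the left side is true but the right side is false.

Converse. Assume the antecedent. If r is true, the antecedent cannot hold. If r is false, the antecedent forces (r = F, u = T, p = F) or (r = F, u = T, p = T), and the consequent holds there. Either way the consequent holds.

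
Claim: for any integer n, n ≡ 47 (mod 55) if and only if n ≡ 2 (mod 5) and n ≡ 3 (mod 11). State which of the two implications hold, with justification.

Both implications hold.

[⇒] Suppose n ≡ 47 (mod 55); write n = 55j + 47. Since 5 ∣ 55, reducing mod 5 gives n ≡ 47 ≡ 2 (mod 5); since 11 ∣ 55, reducing mod 11 gives n ≡ 47 ≡ 3 (mod 11).

[⇐] Conversely, if n ≡ 2 (mod 5) and n ≡ 3 (mod 11), then by the Chinese remainder theorem n ≡ 47 (mod 55). This is exactly n ≡ 47 (mod 55).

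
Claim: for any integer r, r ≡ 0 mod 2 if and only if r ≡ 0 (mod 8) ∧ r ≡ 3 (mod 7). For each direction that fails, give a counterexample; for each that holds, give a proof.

The forward direction fails; the converse holds.

(→) This fails: r = 0 gives 0 ≡ 0 (mod 2) but 0 ≡ 0 (mod 7), so the conjunction on the right does not hold.

(←) Conversely, if r ≡ 0 (mod 8) and r ≡ 3 (mod 7), then by the Chinese remainder theorem r ≡ 24 (mod 56). Since 24 ≡ 0 (mod 2) and 2 ∣ 56, we get r ≡ 0 (mod 2).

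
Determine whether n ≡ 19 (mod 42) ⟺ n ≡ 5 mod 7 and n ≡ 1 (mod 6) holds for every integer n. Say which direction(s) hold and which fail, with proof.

(⟸) If n ≡ 5 (mod 7) and n ≡ 1 (mod 6), then by the Chinese remainder theorem n ≡ 19 (mod 42). This is exactly n ≡ 19 (mod 42).

(⟹) Suppose n ≡ 19 (mod 42); write n = 42j + 19. Since 7 ∣ 42, reducing mod 7 gives n ≡ 19 ≡ 5 (mod 7); since 6 ∣ 42, reducing mod 6 gives n ≡ 19 ≡ 1 (mod 6).

Both directions hold; the statement is true.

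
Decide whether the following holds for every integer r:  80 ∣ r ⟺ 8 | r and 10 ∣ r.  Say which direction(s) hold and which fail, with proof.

[⇒] If 80 ∣ r, write r = 80q. Since 80 = 10·8, r = 8·(10q), so 8 ∣ r; and since 80 = 8·10, r = 10·(8q), so 10 ∣ r.

[⇐] This fails: take r = 40. Both 8 ∣ 40 and 10 ∣ 40, yet 40 is not a multiple of 80 (since 40 = 0·80 + 40), so 80 ∤ 40.

Only the forward implication holds.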